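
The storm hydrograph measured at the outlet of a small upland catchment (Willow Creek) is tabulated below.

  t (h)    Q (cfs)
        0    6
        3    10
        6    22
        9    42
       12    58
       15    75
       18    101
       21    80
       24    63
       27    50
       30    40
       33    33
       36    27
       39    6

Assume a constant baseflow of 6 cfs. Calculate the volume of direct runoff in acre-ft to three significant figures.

Direct-runoff ordinates (Q − Q_b): 0.0, 4.0, 16.0, 36.0, 52.0, 69.0, 95.0, 74.0, 57.0, 44.0, 34.0, 27.0, 21.0, 0.0 cfs.
ΣQ_DR = 529.0 cfs.
With Δt = 3 h = 10800 s, V = ΣQ_DR · Δt = 529.0 × 10800 = 5.71 × 10^6 ft³ = 131 acre-ft.

V ≈ 131 acre-ft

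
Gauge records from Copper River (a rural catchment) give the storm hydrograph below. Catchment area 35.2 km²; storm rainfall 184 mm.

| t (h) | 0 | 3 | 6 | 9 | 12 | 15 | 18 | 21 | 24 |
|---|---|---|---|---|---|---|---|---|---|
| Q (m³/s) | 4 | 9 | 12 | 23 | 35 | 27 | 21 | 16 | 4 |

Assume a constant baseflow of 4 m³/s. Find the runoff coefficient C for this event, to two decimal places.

ΣQ_DR = 115.0 m³/s; V = ΣQ_DR·Δt = 1.242 × 10^6 m³.
Runoff depth d = V / A = 35.28 mm.
C = d / P = 35.28 / 184 = 0.19.

C ≈ 0.19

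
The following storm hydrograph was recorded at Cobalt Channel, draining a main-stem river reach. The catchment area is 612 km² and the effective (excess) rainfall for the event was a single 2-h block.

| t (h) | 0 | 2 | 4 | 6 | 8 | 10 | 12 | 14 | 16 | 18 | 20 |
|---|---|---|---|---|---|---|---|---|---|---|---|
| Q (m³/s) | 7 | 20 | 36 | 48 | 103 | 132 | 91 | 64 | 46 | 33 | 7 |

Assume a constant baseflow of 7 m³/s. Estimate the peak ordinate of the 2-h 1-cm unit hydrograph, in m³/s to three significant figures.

Direct runoff: 0.0, 13.0, 29.0, 41.0, 96.0, 125.0, 84.0, 57.0, 39.0, 26.0, 0.0 m³/s; ΣQ_DR = 510.0 m³/s, peak = 125.0 m³/s.
Runoff depth d = ΣQ_DR·Δt / A = 510.0 × 7200 / (612 km²) = 6.000 mm.
The 1-cm UH is the DRH scaled by (10 mm)/d, so U_p = 125.0 × 10/6.000 = 208 m³/s.

U_p ≈ 208 m³/s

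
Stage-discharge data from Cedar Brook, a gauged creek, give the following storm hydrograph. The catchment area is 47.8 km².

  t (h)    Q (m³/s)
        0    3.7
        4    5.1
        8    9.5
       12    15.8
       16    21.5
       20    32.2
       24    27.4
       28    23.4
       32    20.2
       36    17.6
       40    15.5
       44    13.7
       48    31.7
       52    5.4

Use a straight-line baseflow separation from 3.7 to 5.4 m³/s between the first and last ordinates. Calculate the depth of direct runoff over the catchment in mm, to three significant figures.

d ≈ 53.9 mm

Direct runoff: 0.00, 1.27, 5.54, 11.71, 17.28, 27.85, 22.92, 18.78, 15.45, 12.72, 10.49, 8.56, 26.43, 0.00 m³/s; ΣQ_DR = 179.0 m³/s.
V = ΣQ_DR · Δt = 179.0 × 14400 s = 2.578 × 10^6 m³.
Over A = 47.8 km², depth = V / A = 53.9 mm.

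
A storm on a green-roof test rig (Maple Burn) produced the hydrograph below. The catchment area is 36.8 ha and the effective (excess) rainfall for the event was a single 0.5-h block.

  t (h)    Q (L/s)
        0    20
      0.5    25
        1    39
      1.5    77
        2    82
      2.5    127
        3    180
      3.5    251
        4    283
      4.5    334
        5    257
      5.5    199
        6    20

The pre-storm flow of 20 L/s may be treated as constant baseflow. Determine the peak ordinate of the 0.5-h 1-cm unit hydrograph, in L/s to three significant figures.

U_p ≈ 393 L/s

Direct runoff: 0.0, 5.0, 19.0, 57.0, 62.0, 107.0, 160.0, 231.0, 263.0, 314.0, 237.0, 179.0, 0.0 L/s; ΣQ_DR = 1634 L/s, peak = 314.0 L/s.
Runoff depth d = ΣQ_DR·Δt / A = 1634 × 1800 / (36.8 ha) = 7.992 mm.
The 1-cm UH is the DRH scaled by (10 mm)/d, so U_p = 314.0 × 10/7.992 = 393 L/s.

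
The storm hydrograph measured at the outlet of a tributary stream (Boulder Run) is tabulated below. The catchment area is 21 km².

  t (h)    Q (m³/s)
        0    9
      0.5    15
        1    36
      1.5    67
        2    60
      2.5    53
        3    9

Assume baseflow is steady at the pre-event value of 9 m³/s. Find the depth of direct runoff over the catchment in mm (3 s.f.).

Direct runoff: 0.0, 6.0, 27.0, 58.0, 51.0, 44.0, 0.0 m³/s; ΣQ_DR = 186.0 m³/s.
V = ΣQ_DR · Δt = 186.0 × 1800 s = 3.348 × 10^5 m³.
Over A = 21 km², depth = V / A = 15.9 mm.

d ≈ 15.9 mm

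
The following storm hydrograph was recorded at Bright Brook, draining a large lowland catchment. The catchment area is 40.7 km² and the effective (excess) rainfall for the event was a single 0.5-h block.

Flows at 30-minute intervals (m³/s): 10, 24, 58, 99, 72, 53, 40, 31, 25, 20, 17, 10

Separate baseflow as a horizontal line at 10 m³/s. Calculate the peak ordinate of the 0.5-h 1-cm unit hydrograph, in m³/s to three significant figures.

Direct runoff: 0.0, 14.0, 48.0, 89.0, 62.0, 43.0, 30.0, 21.0, 15.0, 10.0, 7.0, 0.0 m³/s; ΣQ_DR = 339.0 m³/s, peak = 89.0 m³/s.
Runoff depth d = ΣQ_DR·Δt / A = 339.0 × 1800 / (40.7 km²) = 14.99 mm.
The 1-cm UH is the DRH scaled by (10 mm)/d, so U_p = 89.0 × 10/14.99 = 59.4 m³/s.

U_p ≈ 59.4 m³/s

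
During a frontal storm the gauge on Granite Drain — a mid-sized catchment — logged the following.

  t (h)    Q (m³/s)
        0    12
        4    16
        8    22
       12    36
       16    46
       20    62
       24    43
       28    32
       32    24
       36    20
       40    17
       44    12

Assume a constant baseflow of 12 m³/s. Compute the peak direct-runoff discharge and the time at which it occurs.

Q_p = 50.0 m³/s at t = 20 h

Subtracting baseflow gives direct-runoff ordinates: 0.0, 4.0, 10.0, 24.0, 34.0, 50.0, 31.0, 20.0, 12.0, 8.0, 5.0, 0.0 m³/s.
The maximum is 50.0 m³/s, occurring at the reading for t = 20 h.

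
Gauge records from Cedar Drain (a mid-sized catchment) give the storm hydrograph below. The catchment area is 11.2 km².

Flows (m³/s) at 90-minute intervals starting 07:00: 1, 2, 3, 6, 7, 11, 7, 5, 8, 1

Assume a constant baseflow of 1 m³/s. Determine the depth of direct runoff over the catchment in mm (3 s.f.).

d ≈ 19.8 mm

Direct runoff: 0.0, 1.0, 2.0, 5.0, 6.0, 10.0, 6.0, 4.0, 7.0, 0.0 m³/s; ΣQ_DR = 41.00 m³/s.
V = ΣQ_DR · Δt = 41.00 × 5400 s = 2.214 × 10^5 m³.
Over A = 11.2 km², depth = V / A = 19.8 mm.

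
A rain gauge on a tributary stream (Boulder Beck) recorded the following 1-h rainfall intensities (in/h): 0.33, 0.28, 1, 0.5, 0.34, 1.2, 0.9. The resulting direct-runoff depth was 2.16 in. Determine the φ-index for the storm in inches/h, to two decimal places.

φ ≈ 0.36 in/h

Only the 4 blocks with intensity above φ contribute runoff: 1, 0.5, 1.2, 0.9 in/h.
Σ(I−φ)·Δt = d  ⇒  (1+0.5+1.2+0.9 − 4φ)·1 = 2.16
φ = (3.600 − 2.16/1) / 4 = 0.36 in/h.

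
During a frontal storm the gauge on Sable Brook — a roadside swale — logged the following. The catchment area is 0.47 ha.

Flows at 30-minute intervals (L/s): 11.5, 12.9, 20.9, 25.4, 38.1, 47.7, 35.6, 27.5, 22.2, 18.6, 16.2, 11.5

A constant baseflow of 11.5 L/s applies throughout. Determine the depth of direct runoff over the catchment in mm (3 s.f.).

d ≈ 57.5 mm

Direct runoff: 0.0, 1.4, 9.4, 13.9, 26.6, 36.2, 24.1, 16.0, 10.7, 7.1, 4.7, 0.0 L/s; ΣQ_DR = 150.1 L/s.
V = ΣQ_DR · Δt = 150.1 × 1800 s = 2.702 × 10^5 L.
Over A = 0.47 ha, depth = V / A = 57.5 mm.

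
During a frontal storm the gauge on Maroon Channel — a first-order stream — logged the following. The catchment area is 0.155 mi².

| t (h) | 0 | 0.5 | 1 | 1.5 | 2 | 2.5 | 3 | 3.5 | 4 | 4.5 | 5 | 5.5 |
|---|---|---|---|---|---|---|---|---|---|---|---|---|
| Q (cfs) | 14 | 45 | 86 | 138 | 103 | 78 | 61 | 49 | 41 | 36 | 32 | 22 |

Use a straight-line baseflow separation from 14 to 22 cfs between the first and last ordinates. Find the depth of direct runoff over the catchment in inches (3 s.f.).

d ≈ 2.44 in

Direct runoff: 0.00, 30.27, 70.55, 121.82, 86.09, 60.36, 42.64, 29.91, 21.18, 15.45, 10.73, 0.00 cfs; ΣQ_DR = 489.0 cfs.
V = ΣQ_DR · Δt = 489.0 × 1800 s = 8.802 × 10^5 ft³.
Over A = 0.155 mi², depth = V / A = 2.44 in.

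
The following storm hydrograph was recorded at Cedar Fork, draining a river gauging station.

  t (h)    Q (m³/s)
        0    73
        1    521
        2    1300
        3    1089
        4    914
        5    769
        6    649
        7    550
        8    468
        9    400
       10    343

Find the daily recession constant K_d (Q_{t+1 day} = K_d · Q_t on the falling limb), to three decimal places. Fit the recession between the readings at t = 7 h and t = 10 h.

Between t = 7 h and t = 10 h the flow falls from 550 to 343 m³/s over 3×1 h = 3 h.
Per-interval ratio K = (343/550)^(1/3) = 0.8544; K_d = K^(24/1) = 0.023.

K_d ≈ 0.023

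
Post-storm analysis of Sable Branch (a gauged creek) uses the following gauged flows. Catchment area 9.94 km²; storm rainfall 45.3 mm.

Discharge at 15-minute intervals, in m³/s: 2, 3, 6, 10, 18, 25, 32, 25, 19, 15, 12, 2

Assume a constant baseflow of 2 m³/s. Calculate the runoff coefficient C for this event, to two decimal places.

ΣQ_DR = 145.0 m³/s; V = ΣQ_DR·Δt = 1.305 × 10^5 m³.
Runoff depth d = V / A = 13.13 mm.
C = d / P = 13.13 / 45.3 = 0.29.

C ≈ 0.29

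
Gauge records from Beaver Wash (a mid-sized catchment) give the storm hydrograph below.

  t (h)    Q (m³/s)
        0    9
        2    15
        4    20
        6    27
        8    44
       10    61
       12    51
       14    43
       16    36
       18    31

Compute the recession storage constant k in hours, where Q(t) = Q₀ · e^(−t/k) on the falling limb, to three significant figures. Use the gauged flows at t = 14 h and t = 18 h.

On the falling limb, Q drops from 43 to 31 m³/s between t = 14 h and t = 18 h (Δt = 4 h).
k = −Δt / ln(Q₂/Q₁) = −4 / ln(31/43) = 12.2 h.

k ≈ 12.2 h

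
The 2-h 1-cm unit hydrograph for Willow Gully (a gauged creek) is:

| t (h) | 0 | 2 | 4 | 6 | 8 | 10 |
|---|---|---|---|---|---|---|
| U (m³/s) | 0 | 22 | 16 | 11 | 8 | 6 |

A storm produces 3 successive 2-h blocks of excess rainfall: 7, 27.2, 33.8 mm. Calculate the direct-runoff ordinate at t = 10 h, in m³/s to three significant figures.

By discrete convolution, Q_j = Σ (P_i / 10 mm) · U_{j−i}.
At t = 10 h (j=5): Q = (7/10)·6 + (27.2/10)·8 + (33.8/10)·11 = 63.1 m³/s.

Q ≈ 63.1 m³/s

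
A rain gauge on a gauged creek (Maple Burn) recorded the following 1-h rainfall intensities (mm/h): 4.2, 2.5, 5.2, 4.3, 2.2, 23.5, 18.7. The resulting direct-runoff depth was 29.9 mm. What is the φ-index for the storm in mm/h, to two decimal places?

φ ≈ 6.15 mm/h

Only the 2 blocks with intensity above φ contribute runoff: 23.5, 18.7 mm/h.
Σ(I−φ)·Δt = d  ⇒  (23.5+18.7 − 2φ)·1 = 29.9
φ = (42.20 − 29.9/1) / 2 = 6.15 mm/h.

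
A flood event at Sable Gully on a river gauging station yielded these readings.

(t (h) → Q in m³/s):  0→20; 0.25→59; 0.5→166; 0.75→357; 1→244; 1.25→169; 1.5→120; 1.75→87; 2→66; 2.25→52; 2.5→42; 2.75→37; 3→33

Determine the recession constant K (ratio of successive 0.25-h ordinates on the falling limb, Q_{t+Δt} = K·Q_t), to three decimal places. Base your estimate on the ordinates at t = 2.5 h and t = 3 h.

Using the recession-limb readings at t = 2.5 h and t = 3 h: Q falls from 42 to 33 m³/s over 2 intervals.
K = (Q₂/Q₁)^(1/2) = (33/42)^(1/2) = 0.886.

K ≈ 0.886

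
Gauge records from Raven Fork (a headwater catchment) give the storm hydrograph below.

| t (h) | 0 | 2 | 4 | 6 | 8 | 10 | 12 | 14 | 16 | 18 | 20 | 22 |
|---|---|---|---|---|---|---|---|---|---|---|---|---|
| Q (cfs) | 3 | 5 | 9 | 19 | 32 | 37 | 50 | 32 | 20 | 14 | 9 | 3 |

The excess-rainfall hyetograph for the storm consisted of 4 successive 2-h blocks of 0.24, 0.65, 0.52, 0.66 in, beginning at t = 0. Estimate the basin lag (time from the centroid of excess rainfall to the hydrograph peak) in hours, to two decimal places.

t_L ≈ 7.45 h

Centroid of excess rainfall: t_c = Σ P_i·t̄_i / ΣP_i = 4.5459 h (block centres at 1, 3, 5, 7 h).
Hydrograph peak occurs at t = 12 h, so basin lag t_L = 12 − 4.5459 = 7.45 h.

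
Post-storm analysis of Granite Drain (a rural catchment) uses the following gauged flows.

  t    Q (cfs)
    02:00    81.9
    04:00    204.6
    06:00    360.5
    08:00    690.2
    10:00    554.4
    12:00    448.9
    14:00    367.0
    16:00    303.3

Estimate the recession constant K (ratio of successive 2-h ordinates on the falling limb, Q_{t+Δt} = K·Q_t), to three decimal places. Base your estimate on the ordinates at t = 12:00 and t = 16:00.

Using the recession-limb readings at t = 12:00 and t = 16:00: Q falls from 448.9 to 303.3 cfs over 2 intervals.
K = (Q₂/Q₁)^(1/2) = (303.3/448.9)^(1/2) = 0.822.

K ≈ 0.822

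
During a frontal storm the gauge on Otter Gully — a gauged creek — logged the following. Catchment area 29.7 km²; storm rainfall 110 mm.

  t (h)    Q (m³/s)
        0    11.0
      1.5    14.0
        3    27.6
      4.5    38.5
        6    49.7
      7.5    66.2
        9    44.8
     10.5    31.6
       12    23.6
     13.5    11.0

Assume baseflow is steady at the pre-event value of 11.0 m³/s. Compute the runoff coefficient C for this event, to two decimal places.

C ≈ 0.34

ΣQ_DR = 208.0 m³/s; V = ΣQ_DR·Δt = 1.123 × 10^6 m³.
Runoff depth d = V / A = 37.82 mm.
C = d / P = 37.82 / 110 = 0.34.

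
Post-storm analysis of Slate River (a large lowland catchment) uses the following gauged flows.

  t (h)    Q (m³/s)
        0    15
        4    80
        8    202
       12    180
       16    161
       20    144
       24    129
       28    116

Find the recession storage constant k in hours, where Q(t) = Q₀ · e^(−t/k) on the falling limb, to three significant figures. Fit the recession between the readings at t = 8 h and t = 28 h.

On the falling limb, Q drops from 202 to 116 m³/s between t = 8 h and t = 28 h (Δt = 20 h).
k = −Δt / ln(Q₂/Q₁) = −20 / ln(116/202) = 36.1 h.

k ≈ 36.1 h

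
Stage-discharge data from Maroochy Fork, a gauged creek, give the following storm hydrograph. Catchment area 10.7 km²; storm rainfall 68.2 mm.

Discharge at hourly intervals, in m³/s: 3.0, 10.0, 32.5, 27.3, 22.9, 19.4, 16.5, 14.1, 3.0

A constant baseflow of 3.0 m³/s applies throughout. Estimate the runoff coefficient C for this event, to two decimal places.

ΣQ_DR = 121.7 m³/s; V = ΣQ_DR·Δt = 4.381 × 10^5 m³.
Runoff depth d = V / A = 40.95 mm.
C = d / P = 40.95 / 68.2 = 0.60.

C ≈ 0.60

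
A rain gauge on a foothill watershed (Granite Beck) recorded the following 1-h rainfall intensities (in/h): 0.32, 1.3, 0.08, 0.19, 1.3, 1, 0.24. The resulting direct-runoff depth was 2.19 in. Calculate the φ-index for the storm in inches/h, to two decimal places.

Only the 3 blocks with intensity above φ contribute runoff: 1.3, 1.3, 1 in/h.
Σ(I−φ)·Δt = d  ⇒  (1.3+1.3+1 − 3φ)·1 = 2.19
φ = (3.600 − 2.19/1) / 3 = 0.47 in/h.

φ ≈ 0.47 in/h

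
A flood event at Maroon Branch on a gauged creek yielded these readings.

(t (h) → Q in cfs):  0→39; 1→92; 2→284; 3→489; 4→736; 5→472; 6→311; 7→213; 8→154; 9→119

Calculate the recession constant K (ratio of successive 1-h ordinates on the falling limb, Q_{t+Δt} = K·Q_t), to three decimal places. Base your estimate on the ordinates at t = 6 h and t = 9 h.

Using the recession-limb readings at t = 6 h and t = 9 h: Q falls from 311 to 119 cfs over 3 intervals.
K = (Q₂/Q₁)^(1/3) = (119/311)^(1/3) = 0.726.

K ≈ 0.726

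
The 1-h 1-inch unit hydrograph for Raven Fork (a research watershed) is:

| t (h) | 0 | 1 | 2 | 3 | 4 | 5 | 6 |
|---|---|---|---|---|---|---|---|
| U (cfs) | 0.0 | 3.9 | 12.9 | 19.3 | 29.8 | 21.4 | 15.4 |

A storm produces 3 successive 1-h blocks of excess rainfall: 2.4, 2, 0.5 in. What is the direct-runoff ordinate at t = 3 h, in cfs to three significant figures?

By discrete convolution, Q_j = Σ (P_i / 1 in) · U_{j−i}.
At t = 3 h (j=3): Q = (2.4/1)·19.3 + (2/1)·12.9 + (0.5/1)·3.9 = 74.1 cfs.

Q ≈ 74.1 cfs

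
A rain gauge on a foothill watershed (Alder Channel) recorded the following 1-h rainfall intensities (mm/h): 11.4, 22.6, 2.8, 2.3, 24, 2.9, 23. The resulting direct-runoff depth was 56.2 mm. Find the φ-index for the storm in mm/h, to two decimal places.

Only the 4 blocks with intensity above φ contribute runoff: 11.4, 22.6, 24, 23 mm/h.
Σ(I−φ)·Δt = d  ⇒  (11.4+22.6+24+23 − 4φ)·1 = 56.2
φ = (81.00 − 56.2/1) / 4 = 6.20 mm/h.

φ ≈ 6.20 mm/h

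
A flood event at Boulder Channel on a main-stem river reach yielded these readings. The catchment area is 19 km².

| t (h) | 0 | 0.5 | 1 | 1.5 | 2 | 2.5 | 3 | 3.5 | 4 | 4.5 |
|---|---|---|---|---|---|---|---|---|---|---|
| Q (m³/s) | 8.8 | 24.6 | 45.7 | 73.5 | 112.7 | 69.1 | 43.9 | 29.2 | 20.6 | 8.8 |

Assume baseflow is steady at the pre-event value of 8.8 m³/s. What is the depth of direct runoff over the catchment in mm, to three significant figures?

d ≈ 33.1 mm

Direct runoff: 0.0, 15.8, 36.9, 64.7, 103.9, 60.3, 35.1, 20.4, 11.8, 0.0 m³/s; ΣQ_DR = 348.9 m³/s.
V = ΣQ_DR · Δt = 348.9 × 1800 s = 6.280 × 10^5 m³.
Over A = 19 km², depth = V / A = 33.1 mm.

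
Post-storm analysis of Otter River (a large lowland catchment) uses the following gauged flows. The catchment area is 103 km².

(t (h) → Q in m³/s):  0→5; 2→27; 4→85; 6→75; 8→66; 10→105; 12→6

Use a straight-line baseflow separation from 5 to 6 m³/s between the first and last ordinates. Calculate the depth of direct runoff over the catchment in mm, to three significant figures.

d ≈ 23.1 mm

Direct runoff: 0.00, 21.83, 79.67, 69.50, 60.33, 99.17, 0.00 m³/s; ΣQ_DR = 330.5 m³/s.
V = ΣQ_DR · Δt = 330.5 × 7200 s = 2.380 × 10^6 m³.
Over A = 103 km², depth = V / A = 23.1 mm.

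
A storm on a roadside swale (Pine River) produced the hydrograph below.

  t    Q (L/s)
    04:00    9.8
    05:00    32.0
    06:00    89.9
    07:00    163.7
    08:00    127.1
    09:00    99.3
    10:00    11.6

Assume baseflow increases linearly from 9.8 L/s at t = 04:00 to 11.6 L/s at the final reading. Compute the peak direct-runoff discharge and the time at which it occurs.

Q_p = 153.00 L/s at t = 07:00

Subtracting baseflow gives direct-runoff ordinates: 0.00, 21.90, 79.50, 153.00, 116.10, 88.00, 0.00 L/s.
The maximum is 153.00 L/s, occurring at the reading for t = 07:00.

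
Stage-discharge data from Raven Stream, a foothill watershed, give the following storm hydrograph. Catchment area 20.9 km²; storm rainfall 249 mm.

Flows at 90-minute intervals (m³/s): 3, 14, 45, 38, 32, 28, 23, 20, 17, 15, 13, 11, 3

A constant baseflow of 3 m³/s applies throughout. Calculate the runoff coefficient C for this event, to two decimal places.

C ≈ 0.23

ΣQ_DR = 223.0 m³/s; V = ΣQ_DR·Δt = 1.204 × 10^6 m³.
Runoff depth d = V / A = 57.62 mm.
C = d / P = 57.62 / 249 = 0.23.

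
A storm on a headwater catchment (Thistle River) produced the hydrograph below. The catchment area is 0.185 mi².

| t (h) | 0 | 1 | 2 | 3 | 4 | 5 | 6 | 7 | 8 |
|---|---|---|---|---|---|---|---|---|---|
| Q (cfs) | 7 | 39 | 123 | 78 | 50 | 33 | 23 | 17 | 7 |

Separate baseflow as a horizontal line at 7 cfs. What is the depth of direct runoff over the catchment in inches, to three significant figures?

d ≈ 2.63 in

Direct runoff: 0.0, 32.0, 116.0, 71.0, 43.0, 26.0, 16.0, 10.0, 0.0 cfs; ΣQ_DR = 314.0 cfs.
V = ΣQ_DR · Δt = 314.0 × 3600 s = 1.130 × 10^6 ft³.
Over A = 0.185 mi², depth = V / A = 2.63 in.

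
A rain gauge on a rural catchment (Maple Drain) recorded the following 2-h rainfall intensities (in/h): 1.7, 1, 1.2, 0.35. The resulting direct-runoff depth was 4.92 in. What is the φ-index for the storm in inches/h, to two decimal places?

φ ≈ 0.48 in/h

Only the 3 blocks with intensity above φ contribute runoff: 1.7, 1, 1.2 in/h.
Σ(I−φ)·Δt = d  ⇒  (1.7+1+1.2 − 3φ)·2 = 4.92
φ = (3.900 − 4.92/2) / 3 = 0.48 in/h.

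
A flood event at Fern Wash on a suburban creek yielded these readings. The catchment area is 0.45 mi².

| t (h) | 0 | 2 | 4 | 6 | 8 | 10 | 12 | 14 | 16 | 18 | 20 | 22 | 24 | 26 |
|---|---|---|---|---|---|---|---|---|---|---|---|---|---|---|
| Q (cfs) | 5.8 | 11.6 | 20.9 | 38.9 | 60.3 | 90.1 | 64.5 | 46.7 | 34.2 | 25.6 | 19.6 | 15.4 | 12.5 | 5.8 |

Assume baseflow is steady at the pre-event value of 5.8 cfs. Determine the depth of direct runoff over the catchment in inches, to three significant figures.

d ≈ 2.55 in

Direct runoff: 0.0, 5.8, 15.1, 33.1, 54.5, 84.3, 58.7, 40.9, 28.4, 19.8, 13.8, 9.6, 6.7, 0.0 cfs; ΣQ_DR = 370.7 cfs.
V = ΣQ_DR · Δt = 370.7 × 7200 s = 2.669 × 10^6 ft³.
Over A = 0.45 mi², depth = V / A = 2.55 in.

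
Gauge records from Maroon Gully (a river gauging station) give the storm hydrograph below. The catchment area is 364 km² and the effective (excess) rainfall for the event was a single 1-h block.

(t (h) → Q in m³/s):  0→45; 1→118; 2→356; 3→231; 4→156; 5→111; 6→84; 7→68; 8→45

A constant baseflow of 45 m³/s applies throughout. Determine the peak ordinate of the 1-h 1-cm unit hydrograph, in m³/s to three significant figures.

U_p ≈ 389 m³/s

Direct runoff: 0.0, 73.0, 311.0, 186.0, 111.0, 66.0, 39.0, 23.0, 0.0 m³/s; ΣQ_DR = 809.0 m³/s, peak = 311.0 m³/s.
Runoff depth d = ΣQ_DR·Δt / A = 809.0 × 3600 / (364 km²) = 8.001 mm.
The 1-cm UH is the DRH scaled by (10 mm)/d, so U_p = 311.0 × 10/8.001 = 389 m³/s.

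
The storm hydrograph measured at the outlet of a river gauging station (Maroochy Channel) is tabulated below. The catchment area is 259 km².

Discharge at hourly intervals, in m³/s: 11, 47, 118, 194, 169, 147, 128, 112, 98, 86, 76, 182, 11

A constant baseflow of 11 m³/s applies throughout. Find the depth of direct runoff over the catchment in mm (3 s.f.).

d ≈ 17.2 mm

Direct runoff: 0.0, 36.0, 107.0, 183.0, 158.0, 136.0, 117.0, 101.0, 87.0, 75.0, 65.0, 171.0, 0.0 m³/s; ΣQ_DR = 1236 m³/s.
V = ΣQ_DR · Δt = 1236 × 3600 s = 4.450 × 10^6 m³.
Over A = 259 km², depth = V / A = 17.2 mm.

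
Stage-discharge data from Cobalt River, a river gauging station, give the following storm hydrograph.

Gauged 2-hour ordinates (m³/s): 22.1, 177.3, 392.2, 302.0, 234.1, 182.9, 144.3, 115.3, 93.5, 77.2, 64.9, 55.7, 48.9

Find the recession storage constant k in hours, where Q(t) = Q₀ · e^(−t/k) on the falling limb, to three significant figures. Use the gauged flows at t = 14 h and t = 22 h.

k ≈ 11.0 h

On the falling limb, Q drops from 115.3 to 55.7 m³/s between t = 14 h and t = 22 h (Δt = 8 h).
k = −Δt / ln(Q₂/Q₁) = −8 / ln(55.7/115.3) = 11.0 h.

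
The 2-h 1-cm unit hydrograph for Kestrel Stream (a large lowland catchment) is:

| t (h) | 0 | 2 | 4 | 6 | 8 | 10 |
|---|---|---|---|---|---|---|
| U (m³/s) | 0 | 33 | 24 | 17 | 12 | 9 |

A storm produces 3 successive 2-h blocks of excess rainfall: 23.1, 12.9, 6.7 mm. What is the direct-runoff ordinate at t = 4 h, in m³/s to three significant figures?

By discrete convolution, Q_j = Σ (P_i / 10 mm) · U_{j−i}.
At t = 4 h (j=2): Q = (23.1/10)·24 + (12.9/10)·33 + (6.7/10)·0 = 98.0 m³/s.

Q ≈ 98.0 m³/s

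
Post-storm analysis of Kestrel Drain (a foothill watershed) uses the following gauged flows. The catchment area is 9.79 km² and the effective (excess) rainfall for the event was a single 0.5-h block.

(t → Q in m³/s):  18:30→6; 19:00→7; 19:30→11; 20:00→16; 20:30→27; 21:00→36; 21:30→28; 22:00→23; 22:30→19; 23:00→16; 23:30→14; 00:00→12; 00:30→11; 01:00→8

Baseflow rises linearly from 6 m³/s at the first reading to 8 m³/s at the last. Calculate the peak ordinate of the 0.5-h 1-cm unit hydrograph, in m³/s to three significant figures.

U_p ≈ 11.7 m³/s

Direct runoff: 0.00, 0.85, 4.69, 9.54, 20.38, 29.23, 21.08, 15.92, 11.77, 8.62, 6.46, 4.31, 3.15, 0.00 m³/s; ΣQ_DR = 136.0 m³/s, peak = 29.23 m³/s.
Runoff depth d = ΣQ_DR·Δt / A = 136.0 × 1800 / (9.79 km²) = 25.01 mm.
The 1-cm UH is the DRH scaled by (10 mm)/d, so U_p = 29.23 × 10/25.01 = 11.7 m³/s.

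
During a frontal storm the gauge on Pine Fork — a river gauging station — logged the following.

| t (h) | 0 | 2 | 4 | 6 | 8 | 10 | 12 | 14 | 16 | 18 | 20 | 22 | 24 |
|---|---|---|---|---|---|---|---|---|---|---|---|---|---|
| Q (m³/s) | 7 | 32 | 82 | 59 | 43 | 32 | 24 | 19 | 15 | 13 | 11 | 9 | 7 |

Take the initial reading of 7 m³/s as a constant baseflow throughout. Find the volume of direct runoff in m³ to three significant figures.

Direct-runoff ordinates (Q − Q_b): 0.0, 25.0, 75.0, 52.0, 36.0, 25.0, 17.0, 12.0, 8.0, 6.0, 4.0, 2.0, 0.0 m³/s.
ΣQ_DR = 262.0 m³/s.
With Δt = 2 h = 7200 s, V = ΣQ_DR · Δt = 262.0 × 7200 = 1.89 × 10^6 m³.

V ≈ 1.89 × 10^6 m³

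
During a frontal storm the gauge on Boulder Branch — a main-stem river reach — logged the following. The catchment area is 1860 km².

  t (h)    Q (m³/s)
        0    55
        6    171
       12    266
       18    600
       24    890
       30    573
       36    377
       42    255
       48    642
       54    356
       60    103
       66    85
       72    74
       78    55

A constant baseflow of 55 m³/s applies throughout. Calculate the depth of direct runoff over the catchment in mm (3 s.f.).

d ≈ 43.3 mm

Direct runoff: 0.0, 116.0, 211.0, 545.0, 835.0, 518.0, 322.0, 200.0, 587.0, 301.0, 48.0, 30.0, 19.0, 0.0 m³/s; ΣQ_DR = 3732 m³/s.
V = ΣQ_DR · Δt = 3732 × 21600 s = 8.061 × 10^7 m³.
Over A = 1860 km², depth = V / A = 43.3 mm.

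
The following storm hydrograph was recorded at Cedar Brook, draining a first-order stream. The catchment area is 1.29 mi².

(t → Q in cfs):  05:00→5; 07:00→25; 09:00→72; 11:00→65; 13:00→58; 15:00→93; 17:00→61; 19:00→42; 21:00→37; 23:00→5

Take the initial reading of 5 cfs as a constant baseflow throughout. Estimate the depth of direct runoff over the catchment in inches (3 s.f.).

Direct runoff: 0.0, 20.0, 67.0, 60.0, 53.0, 88.0, 56.0, 37.0, 32.0, 0.0 cfs; ΣQ_DR = 413.0 cfs.
V = ΣQ_DR · Δt = 413.0 × 7200 s = 2.974 × 10^6 ft³.
Over A = 1.29 mi², depth = V / A = 0.992 in.

d ≈ 0.992 in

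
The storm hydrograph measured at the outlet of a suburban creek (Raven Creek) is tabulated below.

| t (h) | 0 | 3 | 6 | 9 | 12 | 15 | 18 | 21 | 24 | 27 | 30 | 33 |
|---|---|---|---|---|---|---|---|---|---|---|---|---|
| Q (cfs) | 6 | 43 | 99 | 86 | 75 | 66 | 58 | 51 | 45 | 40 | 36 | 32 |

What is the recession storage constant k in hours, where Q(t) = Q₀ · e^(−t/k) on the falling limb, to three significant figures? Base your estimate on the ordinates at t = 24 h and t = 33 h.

k ≈ 26.4 h

On the falling limb, Q drops from 45 to 32 cfs between t = 24 h and t = 33 h (Δt = 9 h).
k = −Δt / ln(Q₂/Q₁) = −9 / ln(32/45) = 26.4 h.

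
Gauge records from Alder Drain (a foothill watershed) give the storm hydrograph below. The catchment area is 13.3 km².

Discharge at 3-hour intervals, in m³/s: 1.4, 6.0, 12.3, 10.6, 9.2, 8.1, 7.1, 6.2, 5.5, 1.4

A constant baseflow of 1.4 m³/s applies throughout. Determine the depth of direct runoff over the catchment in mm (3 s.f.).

d ≈ 43.7 mm

Direct runoff: 0.0, 4.6, 10.9, 9.2, 7.8, 6.7, 5.7, 4.8, 4.1, 0.0 m³/s; ΣQ_DR = 53.80 m³/s.
V = ΣQ_DR · Δt = 53.80 × 10800 s = 5.810 × 10^5 m³.
Over A = 13.3 km², depth = V / A = 43.7 mm.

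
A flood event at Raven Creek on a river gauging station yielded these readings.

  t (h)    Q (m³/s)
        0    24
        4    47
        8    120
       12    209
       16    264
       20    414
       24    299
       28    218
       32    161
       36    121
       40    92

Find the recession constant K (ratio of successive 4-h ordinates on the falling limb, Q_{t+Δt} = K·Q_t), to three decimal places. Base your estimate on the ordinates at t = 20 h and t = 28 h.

Using the recession-limb readings at t = 20 h and t = 28 h: Q falls from 414 to 218 m³/s over 2 intervals.
K = (Q₂/Q₁)^(1/2) = (218/414)^(1/2) = 0.726.

K ≈ 0.726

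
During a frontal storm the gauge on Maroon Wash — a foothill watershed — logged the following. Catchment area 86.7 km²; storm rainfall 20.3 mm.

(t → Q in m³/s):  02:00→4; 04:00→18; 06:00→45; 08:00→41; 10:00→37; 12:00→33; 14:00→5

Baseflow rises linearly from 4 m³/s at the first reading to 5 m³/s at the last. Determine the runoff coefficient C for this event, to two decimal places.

C ≈ 0.62

ΣQ_DR = 151.5 m³/s; V = ΣQ_DR·Δt = 1.091 × 10^6 m³.
Runoff depth d = V / A = 12.58 mm.
C = d / P = 12.58 / 20.3 = 0.62.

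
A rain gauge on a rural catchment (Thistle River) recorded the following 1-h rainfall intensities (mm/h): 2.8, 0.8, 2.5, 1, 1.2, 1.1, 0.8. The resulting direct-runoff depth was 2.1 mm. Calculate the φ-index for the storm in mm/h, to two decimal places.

Only the 2 blocks with intensity above φ contribute runoff: 2.8, 2.5 mm/h.
Σ(I−φ)·Δt = d  ⇒  (2.8+2.5 − 2φ)·1 = 2.1
φ = (5.300 − 2.1/1) / 2 = 1.60 mm/h.

φ ≈ 1.60 mm/h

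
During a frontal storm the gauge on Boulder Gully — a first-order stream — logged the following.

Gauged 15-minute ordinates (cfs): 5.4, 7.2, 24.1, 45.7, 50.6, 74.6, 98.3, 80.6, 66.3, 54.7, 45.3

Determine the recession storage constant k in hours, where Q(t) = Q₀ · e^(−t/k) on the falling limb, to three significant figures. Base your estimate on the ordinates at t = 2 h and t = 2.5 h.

k ≈ 1.31 h

On the falling limb, Q drops from 66.3 to 45.3 cfs between t = 2 h and t = 2.5 h (Δt = 0.5 h).
k = −Δt / ln(Q₂/Q₁) = −0.5 / ln(45.3/66.3) = 1.31 h.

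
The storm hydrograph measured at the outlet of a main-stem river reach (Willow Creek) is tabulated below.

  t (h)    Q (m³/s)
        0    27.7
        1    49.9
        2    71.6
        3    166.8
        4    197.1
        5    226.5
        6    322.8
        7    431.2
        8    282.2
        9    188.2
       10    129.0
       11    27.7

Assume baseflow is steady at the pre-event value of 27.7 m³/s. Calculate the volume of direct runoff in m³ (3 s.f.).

V ≈ 6.44 × 10^6 m³

Direct-runoff ordinates (Q − Q_b): 0.0, 22.2, 43.9, 139.1, 169.4, 198.8, 295.1, 403.5, 254.5, 160.5, 101.3, 0.0 m³/s.
ΣQ_DR = 1788 m³/s.
With Δt = 1 h = 3600 s, V = ΣQ_DR · Δt = 1788 × 3600 = 6.44 × 10^6 m³.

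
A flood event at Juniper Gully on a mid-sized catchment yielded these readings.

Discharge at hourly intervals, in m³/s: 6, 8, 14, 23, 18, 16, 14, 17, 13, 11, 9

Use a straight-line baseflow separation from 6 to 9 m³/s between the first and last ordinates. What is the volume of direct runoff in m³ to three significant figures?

V ≈ 2.39 × 10^5 m³

Direct-runoff ordinates (Q − Q_b): 0.00, 1.70, 7.40, 16.10, 10.80, 8.50, 6.20, 8.90, 4.60, 2.30, 0.00 m³/s.
ΣQ_DR = 66.50 m³/s.
With Δt = 1 h = 3600 s, V = ΣQ_DR · Δt = 66.50 × 3600 = 2.39 × 10^5 m³.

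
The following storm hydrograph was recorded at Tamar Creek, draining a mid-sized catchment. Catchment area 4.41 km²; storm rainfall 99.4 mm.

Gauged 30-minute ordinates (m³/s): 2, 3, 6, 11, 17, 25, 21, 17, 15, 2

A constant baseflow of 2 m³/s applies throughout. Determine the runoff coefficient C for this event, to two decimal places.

C ≈ 0.41

ΣQ_DR = 99.00 m³/s; V = ΣQ_DR·Δt = 1.782 × 10^5 m³.
Runoff depth d = V / A = 40.41 mm.
C = d / P = 40.41 / 99.4 = 0.41.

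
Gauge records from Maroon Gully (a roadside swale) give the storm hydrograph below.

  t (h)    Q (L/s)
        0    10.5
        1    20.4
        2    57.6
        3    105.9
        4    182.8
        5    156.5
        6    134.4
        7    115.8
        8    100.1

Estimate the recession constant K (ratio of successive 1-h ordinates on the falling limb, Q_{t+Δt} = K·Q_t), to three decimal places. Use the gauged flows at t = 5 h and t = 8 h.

K ≈ 0.862

Using the recession-limb readings at t = 5 h and t = 8 h: Q falls from 156.5 to 100.1 L/s over 3 intervals.
K = (Q₂/Q₁)^(1/3) = (100.1/156.5)^(1/3) = 0.862.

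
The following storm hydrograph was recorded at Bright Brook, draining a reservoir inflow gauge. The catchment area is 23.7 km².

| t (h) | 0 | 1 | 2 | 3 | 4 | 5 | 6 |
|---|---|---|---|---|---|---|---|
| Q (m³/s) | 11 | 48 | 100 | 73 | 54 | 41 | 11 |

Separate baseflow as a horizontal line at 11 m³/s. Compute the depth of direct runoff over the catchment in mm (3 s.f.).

d ≈ 39.6 mm

Direct runoff: 0.0, 37.0, 89.0, 62.0, 43.0, 30.0, 0.0 m³/s; ΣQ_DR = 261.0 m³/s.
V = ΣQ_DR · Δt = 261.0 × 3600 s = 9.396 × 10^5 m³.
Over A = 23.7 km², depth = V / A = 39.6 mm.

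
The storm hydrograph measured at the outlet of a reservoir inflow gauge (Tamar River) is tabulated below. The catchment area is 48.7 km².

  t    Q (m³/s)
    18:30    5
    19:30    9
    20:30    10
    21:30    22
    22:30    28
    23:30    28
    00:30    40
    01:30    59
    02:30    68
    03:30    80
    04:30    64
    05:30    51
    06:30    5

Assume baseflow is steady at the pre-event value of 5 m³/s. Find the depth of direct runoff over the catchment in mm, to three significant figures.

Direct runoff: 0.0, 4.0, 5.0, 17.0, 23.0, 23.0, 35.0, 54.0, 63.0, 75.0, 59.0, 46.0, 0.0 m³/s; ΣQ_DR = 404.0 m³/s.
V = ΣQ_DR · Δt = 404.0 × 3600 s = 1.454 × 10^6 m³.
Over A = 48.7 km², depth = V / A = 29.9 mm.

d ≈ 29.9 mm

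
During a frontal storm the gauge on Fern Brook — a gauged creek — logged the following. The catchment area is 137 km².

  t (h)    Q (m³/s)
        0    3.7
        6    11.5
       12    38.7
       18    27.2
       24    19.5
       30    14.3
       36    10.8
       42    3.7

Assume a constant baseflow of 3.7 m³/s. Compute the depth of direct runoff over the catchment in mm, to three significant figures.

d ≈ 15.7 mm

Direct runoff: 0.0, 7.8, 35.0, 23.5, 15.8, 10.6, 7.1, 0.0 m³/s; ΣQ_DR = 99.80 m³/s.
V = ΣQ_DR · Δt = 99.80 × 21600 s = 2.156 × 10^6 m³.
Over A = 137 km², depth = V / A = 15.7 mm.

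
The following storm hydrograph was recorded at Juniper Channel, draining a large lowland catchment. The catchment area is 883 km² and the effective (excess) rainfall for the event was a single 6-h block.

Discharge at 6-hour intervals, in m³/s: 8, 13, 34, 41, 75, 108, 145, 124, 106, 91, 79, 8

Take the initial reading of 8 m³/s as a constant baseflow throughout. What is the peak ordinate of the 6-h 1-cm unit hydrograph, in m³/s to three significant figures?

Direct runoff: 0.0, 5.0, 26.0, 33.0, 67.0, 100.0, 137.0, 116.0, 98.0, 83.0, 71.0, 0.0 m³/s; ΣQ_DR = 736.0 m³/s, peak = 137.0 m³/s.
Runoff depth d = ΣQ_DR·Δt / A = 736.0 × 21600 / (883 km²) = 18.00 mm.
The 1-cm UH is the DRH scaled by (10 mm)/d, so U_p = 137.0 × 10/18.00 = 76.1 m³/s.

U_p ≈ 76.1 m³/s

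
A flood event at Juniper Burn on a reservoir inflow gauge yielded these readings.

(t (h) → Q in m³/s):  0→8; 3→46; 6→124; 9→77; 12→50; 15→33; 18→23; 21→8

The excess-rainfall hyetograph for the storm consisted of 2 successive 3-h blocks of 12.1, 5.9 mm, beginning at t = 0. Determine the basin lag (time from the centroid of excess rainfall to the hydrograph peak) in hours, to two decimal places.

t_L ≈ 3.52 h

Centroid of excess rainfall: t_c = Σ P_i·t̄_i / ΣP_i = 2.4833 h (block centres at 1.5, 4.5 h).
Hydrograph peak occurs at t = 6 h, so basin lag t_L = 6 − 2.4833 = 3.52 h.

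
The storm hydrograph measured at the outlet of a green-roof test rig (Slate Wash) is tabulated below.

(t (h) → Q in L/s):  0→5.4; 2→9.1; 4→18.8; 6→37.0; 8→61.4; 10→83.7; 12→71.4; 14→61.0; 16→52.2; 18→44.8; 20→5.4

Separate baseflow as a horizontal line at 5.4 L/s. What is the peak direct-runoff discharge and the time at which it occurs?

Q_p = 78.3 L/s at t = 10 h

Subtracting baseflow gives direct-runoff ordinates: 0.0, 3.7, 13.4, 31.6, 56.0, 78.3, 66.0, 55.6, 46.8, 39.4, 0.0 L/s.
The maximum is 78.3 L/s, occurring at the reading for t = 10 h.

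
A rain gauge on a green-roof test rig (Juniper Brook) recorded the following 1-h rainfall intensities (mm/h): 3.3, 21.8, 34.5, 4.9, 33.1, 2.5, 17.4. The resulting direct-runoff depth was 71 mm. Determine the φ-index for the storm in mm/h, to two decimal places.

Only the 4 blocks with intensity above φ contribute runoff: 21.8, 34.5, 33.1, 17.4 mm/h.
Σ(I−φ)·Δt = d  ⇒  (21.8+34.5+33.1+17.4 − 4φ)·1 = 71
φ = (106.8 − 71/1) / 4 = 8.95 mm/h.

φ ≈ 8.95 mm/h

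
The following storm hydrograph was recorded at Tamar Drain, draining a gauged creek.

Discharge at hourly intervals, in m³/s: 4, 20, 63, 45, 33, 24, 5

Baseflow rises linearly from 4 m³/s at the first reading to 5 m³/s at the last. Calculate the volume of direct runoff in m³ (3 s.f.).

V ≈ 5.85 × 10^5 m³

Direct-runoff ordinates (Q − Q_b): 0.00, 15.83, 58.67, 40.50, 28.33, 19.17, 0.00 m³/s.
ΣQ_DR = 162.5 m³/s.
With Δt = 1 h = 3600 s, V = ΣQ_DR · Δt = 162.5 × 3600 = 5.85 × 10^5 m³.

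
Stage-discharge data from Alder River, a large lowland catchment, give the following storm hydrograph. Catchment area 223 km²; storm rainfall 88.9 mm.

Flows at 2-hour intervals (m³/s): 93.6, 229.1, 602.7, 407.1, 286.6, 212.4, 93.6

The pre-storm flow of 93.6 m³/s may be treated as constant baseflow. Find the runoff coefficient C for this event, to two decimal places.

ΣQ_DR = 1270 m³/s; V = ΣQ_DR·Δt = 9.143 × 10^6 m³.
Runoff depth d = V / A = 41.00 mm.
C = d / P = 41.00 / 88.9 = 0.46.

C ≈ 0.46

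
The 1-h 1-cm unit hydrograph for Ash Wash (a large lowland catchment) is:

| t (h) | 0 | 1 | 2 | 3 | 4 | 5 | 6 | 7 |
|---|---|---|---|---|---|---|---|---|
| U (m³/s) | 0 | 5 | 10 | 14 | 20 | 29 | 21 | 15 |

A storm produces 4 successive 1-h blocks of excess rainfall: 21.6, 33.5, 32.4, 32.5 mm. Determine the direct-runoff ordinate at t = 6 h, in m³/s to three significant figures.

Q ≈ 253 m³/s

By discrete convolution, Q_j = Σ (P_i / 10 mm) · U_{j−i}.
At t = 6 h (j=6): Q = (21.6/10)·21 + (33.5/10)·29 + (32.4/10)·20 + (32.5/10)·14 = 253 m³/s.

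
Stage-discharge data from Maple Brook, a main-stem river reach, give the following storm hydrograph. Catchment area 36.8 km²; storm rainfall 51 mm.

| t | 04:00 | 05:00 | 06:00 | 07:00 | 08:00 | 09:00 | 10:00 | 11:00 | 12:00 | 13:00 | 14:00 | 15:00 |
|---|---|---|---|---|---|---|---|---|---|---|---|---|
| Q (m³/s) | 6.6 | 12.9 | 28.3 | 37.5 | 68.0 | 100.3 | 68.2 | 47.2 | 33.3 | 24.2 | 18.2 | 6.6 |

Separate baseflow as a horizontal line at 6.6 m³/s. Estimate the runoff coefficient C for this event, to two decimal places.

ΣQ_DR = 372.1 m³/s; V = ΣQ_DR·Δt = 1.340 × 10^6 m³.
Runoff depth d = V / A = 36.40 mm.
C = d / P = 36.40 / 51 = 0.71.

C ≈ 0.71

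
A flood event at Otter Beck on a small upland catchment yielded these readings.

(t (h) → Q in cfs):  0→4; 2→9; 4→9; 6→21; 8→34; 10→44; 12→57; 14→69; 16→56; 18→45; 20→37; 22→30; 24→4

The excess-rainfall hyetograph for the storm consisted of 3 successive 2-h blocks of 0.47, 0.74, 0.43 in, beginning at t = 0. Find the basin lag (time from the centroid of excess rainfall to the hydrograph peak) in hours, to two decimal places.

Centroid of excess rainfall: t_c = Σ P_i·t̄_i / ΣP_i = 2.9512 h (block centres at 1, 3, 5 h).
Hydrograph peak occurs at t = 14 h, so basin lag t_L = 14 − 2.9512 = 11.05 h.

t_L ≈ 11.05 h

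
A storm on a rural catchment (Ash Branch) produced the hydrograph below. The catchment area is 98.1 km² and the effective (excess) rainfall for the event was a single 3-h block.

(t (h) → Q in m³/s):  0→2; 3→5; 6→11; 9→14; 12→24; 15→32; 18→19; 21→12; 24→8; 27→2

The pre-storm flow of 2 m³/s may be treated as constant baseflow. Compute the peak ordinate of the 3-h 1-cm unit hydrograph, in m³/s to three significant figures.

Direct runoff: 0.0, 3.0, 9.0, 12.0, 22.0, 30.0, 17.0, 10.0, 6.0, 0.0 m³/s; ΣQ_DR = 109.0 m³/s, peak = 30.0 m³/s.
Runoff depth d = ΣQ_DR·Δt / A = 109.0 × 10800 / (98.1 km²) = 12.00 mm.
The 1-cm UH is the DRH scaled by (10 mm)/d, so U_p = 30.0 × 10/12.00 = 25.0 m³/s.

U_p ≈ 25.0 m³/s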